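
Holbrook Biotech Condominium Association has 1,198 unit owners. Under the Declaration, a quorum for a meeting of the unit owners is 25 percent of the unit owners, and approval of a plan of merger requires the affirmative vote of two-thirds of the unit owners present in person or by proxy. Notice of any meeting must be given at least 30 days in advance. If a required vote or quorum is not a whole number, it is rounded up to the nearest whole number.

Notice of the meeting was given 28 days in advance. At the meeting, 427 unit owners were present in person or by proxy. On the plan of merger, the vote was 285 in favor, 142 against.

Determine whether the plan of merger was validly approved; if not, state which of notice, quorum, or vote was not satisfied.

Notice: 28 days given; 30 required. Not satisfied.
Quorum: 25% of 1,198 = 299.50, rounded up to 300; 427 present. Satisfied.
Vote: requires two-thirds of those present (427); 2/3 of 427 = 284.67, rounded up to 285, so 285 needed; 285 in favor. Satisfied.

Invalid — notice requirement not satisfied.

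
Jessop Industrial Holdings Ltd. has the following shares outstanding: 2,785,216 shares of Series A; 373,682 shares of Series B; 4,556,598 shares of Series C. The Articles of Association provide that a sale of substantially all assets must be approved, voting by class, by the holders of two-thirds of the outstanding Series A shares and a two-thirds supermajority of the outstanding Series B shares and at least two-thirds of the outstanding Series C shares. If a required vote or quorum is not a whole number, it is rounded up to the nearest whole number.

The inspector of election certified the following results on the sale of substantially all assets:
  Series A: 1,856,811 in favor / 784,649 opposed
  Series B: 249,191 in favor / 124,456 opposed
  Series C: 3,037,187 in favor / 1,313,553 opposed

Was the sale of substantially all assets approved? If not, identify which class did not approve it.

Not approved — the Series C shares did not give the required vote.

Series A: 2/3 of 2785216 = 1856810.67, rounded up to 1856811; 1,856,811 required, 1,856,811 in favor — approved.
Series B: 2/3 of 373682 = 249121.33, rounded up to 249122; 249,122 required, 249,191 in favor — approved.
Series C: 2/3 of 4556598 = 3037732; 3,037,732 required, 3,037,187 in favor — not approved.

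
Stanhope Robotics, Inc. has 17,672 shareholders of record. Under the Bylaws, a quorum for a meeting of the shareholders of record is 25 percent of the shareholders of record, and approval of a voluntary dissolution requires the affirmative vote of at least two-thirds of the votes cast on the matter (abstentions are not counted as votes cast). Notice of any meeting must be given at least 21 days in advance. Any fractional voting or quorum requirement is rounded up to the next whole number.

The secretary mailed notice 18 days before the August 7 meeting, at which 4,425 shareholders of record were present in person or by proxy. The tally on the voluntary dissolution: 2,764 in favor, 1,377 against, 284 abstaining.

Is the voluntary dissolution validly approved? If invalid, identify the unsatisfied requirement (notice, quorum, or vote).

Notice: 18 days given; 21 required. Not satisfied.
Quorum: 25% of 17,672 = 4,418; 4,425 present. Satisfied.
Vote: requires two-thirds of the votes cast (4,425 − 284 abstaining = 4,141); 2/3 of 4141 = 2760.67, rounded up to 2761, so 2,761 needed; 2,764 in favor. Satisfied.

Invalid — notice requirement not satisfied.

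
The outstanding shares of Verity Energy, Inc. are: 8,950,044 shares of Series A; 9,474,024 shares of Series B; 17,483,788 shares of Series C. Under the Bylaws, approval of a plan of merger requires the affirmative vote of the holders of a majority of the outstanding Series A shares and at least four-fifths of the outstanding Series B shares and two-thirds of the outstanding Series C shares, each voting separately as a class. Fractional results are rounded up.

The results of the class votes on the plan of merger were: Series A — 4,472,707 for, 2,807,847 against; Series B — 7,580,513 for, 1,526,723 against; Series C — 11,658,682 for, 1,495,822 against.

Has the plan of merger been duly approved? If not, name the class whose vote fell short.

Not approved — the Series A shares did not give the required vote.

Series A: a majority of 8950044 is 4475023; 4,475,023 required, 4,472,707 in favor — not approved.
Series B: 4/5 of 9474024 = 7579219.20, rounded up to 7579220; 7,579,220 required, 7,580,513 in favor — approved.
Series C: 2/3 of 17483788 = 11655858.67, rounded up to 11655859; 11,655,859 required, 11,658,682 in favor — approved.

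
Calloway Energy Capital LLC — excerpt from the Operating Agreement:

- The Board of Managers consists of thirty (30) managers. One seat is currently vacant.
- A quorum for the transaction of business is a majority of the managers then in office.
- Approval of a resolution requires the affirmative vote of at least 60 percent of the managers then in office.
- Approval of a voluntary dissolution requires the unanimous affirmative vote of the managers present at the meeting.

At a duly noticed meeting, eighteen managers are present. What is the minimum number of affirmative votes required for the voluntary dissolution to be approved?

The voluntary dissolution requires the unanimous vote of the managers present (18).
Unanimous means all 18.

18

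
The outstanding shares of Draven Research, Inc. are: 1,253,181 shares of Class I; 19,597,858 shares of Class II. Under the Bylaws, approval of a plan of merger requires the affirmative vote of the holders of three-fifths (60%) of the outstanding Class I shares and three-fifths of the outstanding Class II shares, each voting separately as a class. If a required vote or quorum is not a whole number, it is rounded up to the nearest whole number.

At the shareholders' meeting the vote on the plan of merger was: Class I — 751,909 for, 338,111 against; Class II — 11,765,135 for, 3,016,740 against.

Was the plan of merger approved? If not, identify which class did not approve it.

Approved — every class gave the required vote.

Class I: 3/5 of 1253181 = 751908.60, rounded up to 751909; 751,909 required, 751,909 in favor — approved.
Class II: 3/5 of 19597858 = 11758714.80, rounded up to 11758715; 11,758,715 required, 11,765,135 in favor — approved.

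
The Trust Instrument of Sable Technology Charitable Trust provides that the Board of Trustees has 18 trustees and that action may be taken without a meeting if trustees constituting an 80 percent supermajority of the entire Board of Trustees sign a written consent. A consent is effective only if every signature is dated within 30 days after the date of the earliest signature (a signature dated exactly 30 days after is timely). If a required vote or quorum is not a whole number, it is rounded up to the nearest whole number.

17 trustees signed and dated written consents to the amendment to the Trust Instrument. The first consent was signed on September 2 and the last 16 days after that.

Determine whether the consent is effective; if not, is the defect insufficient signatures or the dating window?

Effective — both the signature and dating-window requirements are satisfied.

Signatures required: an 80 percent supermajority of 18 — 4/5 of 18 = 14.40, rounded up to 15, so 15 needed; 17 signed. Sufficient.
Dating window: the latest signature is 16 days after the earliest; the limit is 30 days. Within the window.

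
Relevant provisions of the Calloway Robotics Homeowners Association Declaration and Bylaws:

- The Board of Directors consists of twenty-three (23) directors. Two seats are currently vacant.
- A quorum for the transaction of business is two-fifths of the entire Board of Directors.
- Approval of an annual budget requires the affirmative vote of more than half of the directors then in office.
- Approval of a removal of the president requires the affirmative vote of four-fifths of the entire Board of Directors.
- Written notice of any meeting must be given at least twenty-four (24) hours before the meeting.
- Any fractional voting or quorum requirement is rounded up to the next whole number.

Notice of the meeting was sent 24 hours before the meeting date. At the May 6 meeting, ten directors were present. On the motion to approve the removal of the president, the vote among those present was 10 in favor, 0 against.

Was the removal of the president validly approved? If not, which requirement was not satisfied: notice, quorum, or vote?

Invalid — vote requirement not satisfied.

Notice: 24 hours given; 24 required (24 ≥ 24). Satisfied.
Quorum: 10 present; quorum is 10. Satisfied.
Vote: the removal of the president requires four-fifths of the entire Board of Directors (23). 4/5 of 23 = 18.40, rounded up to 19, so 19 affirmative votes are needed; 10 voted in favor. Not satisfied.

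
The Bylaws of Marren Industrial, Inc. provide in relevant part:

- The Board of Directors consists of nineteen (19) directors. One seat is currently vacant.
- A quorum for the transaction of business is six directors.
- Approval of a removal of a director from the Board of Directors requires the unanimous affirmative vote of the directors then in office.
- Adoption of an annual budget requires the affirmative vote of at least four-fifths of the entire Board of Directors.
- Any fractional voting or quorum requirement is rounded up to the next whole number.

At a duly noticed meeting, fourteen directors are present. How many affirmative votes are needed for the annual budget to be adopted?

16

The annual budget requires four-fifths of the entire Board of Directors (19).
4/5 of 19 = 15.20, rounded up to 16.
(Only 14 can vote, so the annual budget cannot pass at this meeting, but the required vote is still 16.)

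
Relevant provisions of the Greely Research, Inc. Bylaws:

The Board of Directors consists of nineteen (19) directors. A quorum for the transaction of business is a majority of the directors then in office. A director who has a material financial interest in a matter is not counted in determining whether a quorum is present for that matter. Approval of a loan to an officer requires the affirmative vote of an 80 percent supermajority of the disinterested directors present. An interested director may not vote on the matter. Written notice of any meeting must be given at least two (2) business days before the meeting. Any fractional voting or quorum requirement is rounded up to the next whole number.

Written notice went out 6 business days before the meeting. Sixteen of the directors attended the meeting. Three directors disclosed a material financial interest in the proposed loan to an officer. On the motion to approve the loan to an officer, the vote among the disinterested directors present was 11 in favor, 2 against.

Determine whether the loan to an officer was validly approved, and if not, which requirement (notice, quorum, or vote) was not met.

Notice: 6 business days given; 2 required (6 ≥ 2). Satisfied.
Quorum: 16 present, but the 3 interested directors do not count, leaving 13. Quorum is 10. Satisfied.
Vote: the loan to an officer requires four-fifths of the disinterested directors present (16 − 3 = 13). 4/5 of 13 = 10.40, rounded up to 11, so 11 affirmative votes are needed; 11 voted in favor. Satisfied.

Valid — all requirements satisfied.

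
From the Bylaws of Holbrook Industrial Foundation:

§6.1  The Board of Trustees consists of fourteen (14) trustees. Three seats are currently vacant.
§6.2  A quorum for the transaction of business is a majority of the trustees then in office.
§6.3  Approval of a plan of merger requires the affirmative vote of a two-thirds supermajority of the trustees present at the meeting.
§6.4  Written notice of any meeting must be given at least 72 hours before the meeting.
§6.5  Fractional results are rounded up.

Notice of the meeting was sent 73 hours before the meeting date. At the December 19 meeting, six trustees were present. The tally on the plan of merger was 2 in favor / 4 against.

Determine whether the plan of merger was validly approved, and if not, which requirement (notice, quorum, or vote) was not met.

Invalid — vote requirement not satisfied.

Notice: 73 hours given; 72 required (73 ≥ 72). Satisfied.
Quorum: 6 present; quorum is 6. Satisfied.
Vote: the plan of merger requires two-thirds of the trustees present (6). 2/3 of 6 = 4, so 4 affirmative votes are needed; 2 voted in favor. Not satisfied.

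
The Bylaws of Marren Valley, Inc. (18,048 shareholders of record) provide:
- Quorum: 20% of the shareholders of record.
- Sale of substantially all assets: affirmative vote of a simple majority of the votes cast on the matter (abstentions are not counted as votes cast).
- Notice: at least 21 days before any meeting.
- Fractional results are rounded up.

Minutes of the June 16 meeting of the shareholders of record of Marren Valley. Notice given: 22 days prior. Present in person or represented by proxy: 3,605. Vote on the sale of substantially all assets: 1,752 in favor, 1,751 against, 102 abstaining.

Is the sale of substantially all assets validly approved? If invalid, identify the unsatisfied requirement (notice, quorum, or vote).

Notice: 22 days given; 21 required. Satisfied.
Quorum: 20% of 18,048 = 3,609.60, rounded up to 3,610; 3,605 present. Not satisfied.
Vote: requires a majority of the votes cast (3,605 − 102 abstaining = 3,503); a majority of 3503 is 1752, so 1,752 needed; 1,752 in favor. Satisfied.

Invalid — quorum requirement not satisfied.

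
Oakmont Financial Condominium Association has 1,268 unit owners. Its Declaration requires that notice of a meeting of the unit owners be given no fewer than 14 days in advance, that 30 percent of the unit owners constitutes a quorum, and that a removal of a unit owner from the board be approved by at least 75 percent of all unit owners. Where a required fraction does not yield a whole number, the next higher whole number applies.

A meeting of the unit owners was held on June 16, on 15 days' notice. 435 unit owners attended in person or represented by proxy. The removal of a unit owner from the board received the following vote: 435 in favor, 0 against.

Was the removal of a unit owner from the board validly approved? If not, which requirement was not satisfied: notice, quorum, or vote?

Invalid — vote requirement not satisfied.

Notice: 15 days given; 14 required. Satisfied.
Quorum: 30% of 1,268 = 380.40, rounded up to 381; 435 present. Satisfied.
Vote: requires three-fourths of all unit owners (1,268); 3/4 of 1268 = 951, so 951 needed; 435 in favor. Not satisfied.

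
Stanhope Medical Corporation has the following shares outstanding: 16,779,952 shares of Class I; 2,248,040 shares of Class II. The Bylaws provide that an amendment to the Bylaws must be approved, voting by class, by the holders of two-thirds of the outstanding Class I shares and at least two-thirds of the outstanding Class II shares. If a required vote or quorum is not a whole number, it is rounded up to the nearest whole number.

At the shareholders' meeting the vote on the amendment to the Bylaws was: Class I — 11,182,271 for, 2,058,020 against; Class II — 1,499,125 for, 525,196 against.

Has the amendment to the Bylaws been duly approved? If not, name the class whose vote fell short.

Class I: 2/3 of 16779952 = 11186634.67, rounded up to 11186635; 11,186,635 required, 11,182,271 in favor — not approved.
Class II: 2/3 of 2248040 = 1498693.33, rounded up to 1498694; 1,498,694 required, 1,499,125 in favor — approved.

Not approved — the Class I shares did not give the required vote.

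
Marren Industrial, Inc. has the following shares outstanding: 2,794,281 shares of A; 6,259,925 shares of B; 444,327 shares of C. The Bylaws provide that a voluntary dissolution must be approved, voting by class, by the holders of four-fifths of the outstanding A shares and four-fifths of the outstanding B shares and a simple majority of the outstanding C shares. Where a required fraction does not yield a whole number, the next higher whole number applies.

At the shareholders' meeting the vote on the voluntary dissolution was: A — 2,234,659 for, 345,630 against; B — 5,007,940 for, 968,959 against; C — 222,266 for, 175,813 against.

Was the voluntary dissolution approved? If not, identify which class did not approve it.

Not approved — the A shares did not give the required vote.

A: 4/5 of 2794281 = 2235424.80, rounded up to 2235425; 2,235,425 required, 2,234,659 in favor — not approved.
B: 4/5 of 6259925 = 5007940; 5,007,940 required, 5,007,940 in favor — approved.
C: a majority of 444327 is 222164; 222,164 required, 222,266 in favor — approved.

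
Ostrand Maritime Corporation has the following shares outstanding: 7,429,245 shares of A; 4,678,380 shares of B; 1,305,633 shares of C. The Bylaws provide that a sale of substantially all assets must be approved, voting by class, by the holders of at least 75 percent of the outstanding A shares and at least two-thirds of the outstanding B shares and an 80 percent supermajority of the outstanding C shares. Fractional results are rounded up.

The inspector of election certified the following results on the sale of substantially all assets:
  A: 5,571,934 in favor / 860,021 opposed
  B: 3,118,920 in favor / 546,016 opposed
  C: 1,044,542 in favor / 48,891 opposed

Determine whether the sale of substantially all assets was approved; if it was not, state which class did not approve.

A: 3/4 of 7429245 = 5571933.75, rounded up to 5571934; 5,571,934 required, 5,571,934 in favor — approved.
B: 2/3 of 4678380 = 3118920; 3,118,920 required, 3,118,920 in favor — approved.
C: 4/5 of 1305633 = 1044506.40, rounded up to 1044507; 1,044,507 required, 1,044,542 in favor — approved.

Approved — every class gave the required vote.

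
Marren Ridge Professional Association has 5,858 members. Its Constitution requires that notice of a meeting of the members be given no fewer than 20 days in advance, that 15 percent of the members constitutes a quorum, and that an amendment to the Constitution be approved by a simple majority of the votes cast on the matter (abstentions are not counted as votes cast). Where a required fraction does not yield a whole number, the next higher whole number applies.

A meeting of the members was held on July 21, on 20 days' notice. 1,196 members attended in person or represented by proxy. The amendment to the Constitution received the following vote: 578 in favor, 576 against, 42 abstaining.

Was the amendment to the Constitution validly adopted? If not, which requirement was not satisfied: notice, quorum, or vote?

Notice: 20 days given; 20 required. Satisfied.
Quorum: 15% of 5,858 = 878.70, rounded up to 879; 1,196 present. Satisfied.
Vote: requires a majority of the votes cast (1,196 − 42 abstaining = 1,154); a majority of 1154 is 578, so 578 needed; 578 in favor. Satisfied.

Valid — all requirements satisfied.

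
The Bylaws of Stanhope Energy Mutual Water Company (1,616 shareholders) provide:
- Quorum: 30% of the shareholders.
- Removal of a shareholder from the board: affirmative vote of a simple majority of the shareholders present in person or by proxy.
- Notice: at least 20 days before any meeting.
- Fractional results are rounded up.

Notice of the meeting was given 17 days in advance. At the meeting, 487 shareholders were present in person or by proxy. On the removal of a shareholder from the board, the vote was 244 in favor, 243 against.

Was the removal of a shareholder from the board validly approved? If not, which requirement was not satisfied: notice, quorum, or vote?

Invalid — notice requirement not satisfied.

Notice: 17 days given; 20 required. Not satisfied.
Quorum: 30% of 1,616 = 484.80, rounded up to 485; 487 present. Satisfied.
Vote: requires a majority of those present (487); a majority of 487 is 244, so 244 needed; 244 in favor. Satisfied.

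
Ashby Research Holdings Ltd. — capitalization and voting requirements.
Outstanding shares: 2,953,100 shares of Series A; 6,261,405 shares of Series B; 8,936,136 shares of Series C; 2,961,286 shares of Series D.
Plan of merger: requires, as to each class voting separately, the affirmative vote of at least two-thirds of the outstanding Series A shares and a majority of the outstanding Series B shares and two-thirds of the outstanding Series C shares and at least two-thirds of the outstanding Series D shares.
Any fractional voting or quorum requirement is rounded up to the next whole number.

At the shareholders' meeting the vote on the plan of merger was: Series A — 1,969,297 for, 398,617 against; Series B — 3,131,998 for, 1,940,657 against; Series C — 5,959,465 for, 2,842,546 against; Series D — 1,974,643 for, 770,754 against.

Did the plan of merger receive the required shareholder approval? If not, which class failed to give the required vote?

Series A: 2/3 of 2953100 = 1968733.33, rounded up to 1968734; 1,968,734 required, 1,969,297 in favor — approved.
Series B: a majority of 6261405 is 3130703; 3,130,703 required, 3,131,998 in favor — approved.
Series C: 2/3 of 8936136 = 5957424; 5,957,424 required, 5,959,465 in favor — approved.
Series D: 2/3 of 2961286 = 1974190.67, rounded up to 1974191; 1,974,191 required, 1,974,643 in favor — approved.

Approved — every class gave the required vote.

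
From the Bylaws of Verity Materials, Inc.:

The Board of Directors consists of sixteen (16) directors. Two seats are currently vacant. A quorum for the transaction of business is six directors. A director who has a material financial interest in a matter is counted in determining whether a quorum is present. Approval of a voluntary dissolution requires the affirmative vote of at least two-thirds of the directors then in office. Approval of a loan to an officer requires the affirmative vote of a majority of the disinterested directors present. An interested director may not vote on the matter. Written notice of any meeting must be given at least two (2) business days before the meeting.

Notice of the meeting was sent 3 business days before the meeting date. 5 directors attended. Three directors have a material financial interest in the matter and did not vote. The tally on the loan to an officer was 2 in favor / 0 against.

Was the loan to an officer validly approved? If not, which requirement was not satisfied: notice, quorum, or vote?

Notice: 3 business days given; 2 required (3 ≥ 2). Satisfied.
Quorum: 5 present (interested directors count toward quorum); quorum is 6. Not satisfied.
Vote: the loan to an officer requires a majority of the disinterested directors present (5 − 3 = 2). A majority of 2 is 2, so 2 affirmative votes are needed; 2 voted in favor. Satisfied. (Moot — without a quorum no business can be validly transacted.)

Invalid — quorum requirement not satisfied.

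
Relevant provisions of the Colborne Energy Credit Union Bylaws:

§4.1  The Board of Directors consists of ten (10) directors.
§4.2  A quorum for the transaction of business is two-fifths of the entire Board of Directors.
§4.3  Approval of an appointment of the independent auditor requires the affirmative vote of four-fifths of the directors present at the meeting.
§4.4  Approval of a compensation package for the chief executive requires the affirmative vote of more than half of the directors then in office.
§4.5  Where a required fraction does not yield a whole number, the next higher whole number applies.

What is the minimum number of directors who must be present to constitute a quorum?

4

2/5 of 10 = 4.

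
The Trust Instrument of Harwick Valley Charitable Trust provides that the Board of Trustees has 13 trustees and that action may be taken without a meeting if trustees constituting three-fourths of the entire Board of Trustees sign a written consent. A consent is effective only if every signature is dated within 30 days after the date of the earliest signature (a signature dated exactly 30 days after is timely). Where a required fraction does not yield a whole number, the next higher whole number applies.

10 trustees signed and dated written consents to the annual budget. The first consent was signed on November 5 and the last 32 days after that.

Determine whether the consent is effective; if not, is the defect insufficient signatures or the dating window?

Not effective — dating-window requirement not satisfied.

Signatures required: three-fourths of 13 — 3/4 of 13 = 9.75, rounded up to 10, so 10 needed; 10 signed. Sufficient.
Dating window: the latest signature is 32 days after the earliest; the limit is 30 days. Outside the window.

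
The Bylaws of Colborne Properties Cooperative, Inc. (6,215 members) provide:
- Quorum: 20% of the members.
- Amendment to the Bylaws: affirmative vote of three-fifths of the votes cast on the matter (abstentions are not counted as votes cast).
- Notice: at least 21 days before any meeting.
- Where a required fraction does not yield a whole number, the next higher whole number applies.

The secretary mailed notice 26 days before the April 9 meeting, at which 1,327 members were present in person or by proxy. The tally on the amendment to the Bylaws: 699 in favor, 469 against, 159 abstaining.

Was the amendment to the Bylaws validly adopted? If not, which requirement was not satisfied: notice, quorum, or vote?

Invalid — vote requirement not satisfied.

Notice: 26 days given; 21 required. Satisfied.
Quorum: 20% of 6,215 = 1,243; 1,327 present. Satisfied.
Vote: requires three-fifths of the votes cast (1,327 − 159 abstaining = 1,168); 3/5 of 1168 = 700.80, rounded up to 701, so 701 needed; 699 in favor. Not satisfied.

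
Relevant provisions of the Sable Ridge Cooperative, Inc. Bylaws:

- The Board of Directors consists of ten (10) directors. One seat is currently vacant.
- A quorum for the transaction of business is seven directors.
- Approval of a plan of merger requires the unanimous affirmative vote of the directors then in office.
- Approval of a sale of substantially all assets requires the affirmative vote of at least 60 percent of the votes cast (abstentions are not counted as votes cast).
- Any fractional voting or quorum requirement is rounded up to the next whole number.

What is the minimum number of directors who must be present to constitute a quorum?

The quorum is fixed at 7.

7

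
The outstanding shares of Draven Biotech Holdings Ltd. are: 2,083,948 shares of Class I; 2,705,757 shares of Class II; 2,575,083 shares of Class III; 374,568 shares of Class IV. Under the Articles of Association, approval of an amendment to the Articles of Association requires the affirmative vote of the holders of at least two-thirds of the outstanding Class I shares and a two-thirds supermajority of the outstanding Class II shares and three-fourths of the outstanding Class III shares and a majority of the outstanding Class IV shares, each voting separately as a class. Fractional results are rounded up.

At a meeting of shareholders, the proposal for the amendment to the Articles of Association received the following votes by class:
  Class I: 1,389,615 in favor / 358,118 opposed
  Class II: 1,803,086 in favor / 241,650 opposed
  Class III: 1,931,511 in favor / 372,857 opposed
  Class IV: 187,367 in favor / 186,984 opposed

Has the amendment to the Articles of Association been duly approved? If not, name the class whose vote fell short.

Class I: 2/3 of 2083948 = 1389298.67, rounded up to 1389299; 1,389,299 required, 1,389,615 in favor — approved.
Class II: 2/3 of 2705757 = 1803838; 1,803,838 required, 1,803,086 in favor — not approved.
Class III: 3/4 of 2575083 = 1931312.25, rounded up to 1931313; 1,931,313 required, 1,931,511 in favor — approved.
Class IV: a majority of 374568 is 187285; 187,285 required, 187,367 in favor — approved.

Not approved — the Class II shares did not give the required vote.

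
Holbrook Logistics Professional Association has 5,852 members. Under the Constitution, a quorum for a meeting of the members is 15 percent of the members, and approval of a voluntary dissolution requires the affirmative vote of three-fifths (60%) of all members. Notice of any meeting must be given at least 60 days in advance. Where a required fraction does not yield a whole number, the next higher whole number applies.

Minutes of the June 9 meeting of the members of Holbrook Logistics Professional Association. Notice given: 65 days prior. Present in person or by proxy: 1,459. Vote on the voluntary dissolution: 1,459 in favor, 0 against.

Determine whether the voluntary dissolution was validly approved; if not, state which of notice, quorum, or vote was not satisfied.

Notice: 65 days given; 60 required. Satisfied.
Quorum: 15% of 5,852 = 877.80, rounded up to 878; 1,459 present. Satisfied.
Vote: requires three-fifths of all members (5,852); 3/5 of 5852 = 3511.20, rounded up to 3512, so 3,512 needed; 1,459 in favor. Not satisfied.

Invalid — vote requirement not satisfied.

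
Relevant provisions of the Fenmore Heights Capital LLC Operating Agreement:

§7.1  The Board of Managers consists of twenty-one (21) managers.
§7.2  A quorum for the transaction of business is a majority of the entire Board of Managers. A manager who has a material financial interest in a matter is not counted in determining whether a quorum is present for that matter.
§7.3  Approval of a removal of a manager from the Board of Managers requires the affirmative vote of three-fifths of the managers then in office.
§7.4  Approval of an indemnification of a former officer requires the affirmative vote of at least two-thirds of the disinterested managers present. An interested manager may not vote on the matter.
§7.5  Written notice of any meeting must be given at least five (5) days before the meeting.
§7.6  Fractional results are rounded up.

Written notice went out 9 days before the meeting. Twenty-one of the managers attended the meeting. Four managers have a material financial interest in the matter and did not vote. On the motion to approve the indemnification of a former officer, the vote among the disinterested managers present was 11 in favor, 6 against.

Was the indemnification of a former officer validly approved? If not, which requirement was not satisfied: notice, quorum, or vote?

Invalid — vote requirement not satisfied.

Notice: 9 days given; 5 required (9 ≥ 5). Satisfied.
Quorum: 21 present, but the 4 interested managers do not count, leaving 17. Quorum is 11. Satisfied.
Vote: the indemnification of a former officer requires two-thirds of the disinterested managers present (21 − 4 = 17). 2/3 of 17 = 11.33, rounded up to 12, so 12 affirmative votes are needed; 11 voted in favor. Not satisfied.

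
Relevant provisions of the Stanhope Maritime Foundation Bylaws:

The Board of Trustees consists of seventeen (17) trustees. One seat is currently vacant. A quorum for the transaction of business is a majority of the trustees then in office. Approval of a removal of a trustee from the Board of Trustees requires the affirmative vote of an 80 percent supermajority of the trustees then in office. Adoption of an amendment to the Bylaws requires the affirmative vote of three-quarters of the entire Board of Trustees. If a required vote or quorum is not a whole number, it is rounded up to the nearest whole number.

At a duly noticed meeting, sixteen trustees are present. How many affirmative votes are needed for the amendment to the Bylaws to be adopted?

13

The amendment to the Bylaws requires three-fourths of the entire Board of Trustees (17).
3/4 of 17 = 12.75, rounded up to 13.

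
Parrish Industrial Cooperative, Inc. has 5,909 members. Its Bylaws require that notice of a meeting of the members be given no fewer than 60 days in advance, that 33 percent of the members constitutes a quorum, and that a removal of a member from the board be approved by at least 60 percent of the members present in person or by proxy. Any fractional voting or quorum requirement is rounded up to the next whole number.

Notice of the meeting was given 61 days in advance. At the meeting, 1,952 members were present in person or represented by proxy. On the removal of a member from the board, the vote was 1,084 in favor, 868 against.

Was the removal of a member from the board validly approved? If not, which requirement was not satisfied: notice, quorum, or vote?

Notice: 61 days given; 60 required. Satisfied.
Quorum: 33% of 5,909 = 1,949.97, rounded up to 1,950; 1,952 present. Satisfied.
Vote: requires three-fifths of those present (1,952); 3/5 of 1952 = 1171.20, rounded up to 1172, so 1,172 needed; 1,084 in favor. Not satisfied.

Invalid — vote requirement not satisfied.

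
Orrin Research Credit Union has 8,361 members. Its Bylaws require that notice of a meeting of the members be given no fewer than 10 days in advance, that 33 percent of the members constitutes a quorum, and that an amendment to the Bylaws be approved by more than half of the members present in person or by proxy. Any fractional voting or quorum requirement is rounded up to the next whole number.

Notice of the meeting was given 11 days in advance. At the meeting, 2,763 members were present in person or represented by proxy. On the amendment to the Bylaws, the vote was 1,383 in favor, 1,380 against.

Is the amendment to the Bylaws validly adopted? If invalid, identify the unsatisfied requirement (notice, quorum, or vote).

Notice: 11 days given; 10 required. Satisfied.
Quorum: 33% of 8,361 = 2,759.13, rounded up to 2,760; 2,763 present. Satisfied.
Vote: requires a majority of those present (2,763); a majority of 2763 is 1382, so 1,382 needed; 1,383 in favor. Satisfied.

Valid — all requirements satisfied.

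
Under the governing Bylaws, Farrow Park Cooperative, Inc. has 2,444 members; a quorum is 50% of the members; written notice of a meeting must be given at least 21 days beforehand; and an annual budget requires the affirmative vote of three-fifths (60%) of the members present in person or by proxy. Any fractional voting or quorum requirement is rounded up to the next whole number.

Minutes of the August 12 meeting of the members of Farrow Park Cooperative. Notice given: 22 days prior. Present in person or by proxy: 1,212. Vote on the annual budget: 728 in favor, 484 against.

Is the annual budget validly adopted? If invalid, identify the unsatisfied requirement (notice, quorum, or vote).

Invalid — quorum requirement not satisfied.

Notice: 22 days given; 21 required. Satisfied.
Quorum: 50% of 2,444 = 1,222; 1,212 present. Not satisfied.
Vote: requires three-fifths of those present (1,212); 3/5 of 1212 = 727.20, rounded up to 728, so 728 needed; 728 in favor. Satisfied.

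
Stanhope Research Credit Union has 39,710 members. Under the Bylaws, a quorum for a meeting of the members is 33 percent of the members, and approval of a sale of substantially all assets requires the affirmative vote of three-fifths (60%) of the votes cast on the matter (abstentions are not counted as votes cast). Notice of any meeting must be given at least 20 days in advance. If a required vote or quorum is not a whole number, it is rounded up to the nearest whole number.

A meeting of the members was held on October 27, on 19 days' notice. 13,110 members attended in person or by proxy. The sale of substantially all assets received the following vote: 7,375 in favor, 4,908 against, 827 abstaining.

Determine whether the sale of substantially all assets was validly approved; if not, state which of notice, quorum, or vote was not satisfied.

Invalid — notice requirement not satisfied.

Notice: 19 days given; 20 required. Not satisfied.
Quorum: 33% of 39,710 = 13,104.30, rounded up to 13,105; 13,110 present. Satisfied.
Vote: requires three-fifths of the votes cast (13,110 − 827 abstaining = 12,283); 3/5 of 12283 = 7369.80, rounded up to 7370, so 7,370 needed; 7,375 in favor. Satisfied.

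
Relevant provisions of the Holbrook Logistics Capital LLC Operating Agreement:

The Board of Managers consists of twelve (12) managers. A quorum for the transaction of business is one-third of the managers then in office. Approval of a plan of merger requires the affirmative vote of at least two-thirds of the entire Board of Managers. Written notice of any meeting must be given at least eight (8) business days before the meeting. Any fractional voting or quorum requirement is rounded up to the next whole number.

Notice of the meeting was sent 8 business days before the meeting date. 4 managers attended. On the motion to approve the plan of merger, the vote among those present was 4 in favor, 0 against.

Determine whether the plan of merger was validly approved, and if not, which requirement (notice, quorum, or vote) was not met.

Notice: 8 business days given; 8 required (8 ≥ 8). Satisfied.
Quorum: 4 present; quorum is 4. Satisfied.
Vote: the plan of merger requires two-thirds of the entire Board of Managers (12). 2/3 of 12 = 8, so 8 affirmative votes are needed; 4 voted in favor. Not satisfied.

Invalid — vote requirement not satisfied.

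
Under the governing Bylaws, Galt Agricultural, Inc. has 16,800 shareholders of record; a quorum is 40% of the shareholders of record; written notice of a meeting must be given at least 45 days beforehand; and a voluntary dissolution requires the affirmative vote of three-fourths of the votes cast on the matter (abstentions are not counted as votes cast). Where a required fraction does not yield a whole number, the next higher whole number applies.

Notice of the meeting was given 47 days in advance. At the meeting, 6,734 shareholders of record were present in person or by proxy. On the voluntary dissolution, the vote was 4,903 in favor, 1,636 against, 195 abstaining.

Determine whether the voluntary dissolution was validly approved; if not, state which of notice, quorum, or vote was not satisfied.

Notice: 47 days given; 45 required. Satisfied.
Quorum: 40% of 16,800 = 6,720; 6,734 present. Satisfied.
Vote: requires three-fourths of the votes cast (6,734 − 195 abstaining = 6,539); 3/4 of 6539 = 4904.25, rounded up to 4905, so 4,905 needed; 4,903 in favor. Not satisfied.

Invalid — vote requirement not satisfied.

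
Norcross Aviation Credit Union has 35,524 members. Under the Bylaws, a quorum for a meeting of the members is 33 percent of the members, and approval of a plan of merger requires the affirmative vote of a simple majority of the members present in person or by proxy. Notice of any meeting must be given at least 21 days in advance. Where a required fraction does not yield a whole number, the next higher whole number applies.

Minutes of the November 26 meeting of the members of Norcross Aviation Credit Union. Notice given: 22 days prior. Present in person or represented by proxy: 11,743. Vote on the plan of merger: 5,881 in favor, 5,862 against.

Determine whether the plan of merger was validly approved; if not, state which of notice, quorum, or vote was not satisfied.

Notice: 22 days given; 21 required. Satisfied.
Quorum: 33% of 35,524 = 11,722.92, rounded up to 11,723; 11,743 present. Satisfied.
Vote: requires a majority of those present (11,743); a majority of 11743 is 5872, so 5,872 needed; 5,881 in favor. Satisfied.

Valid — all requirements satisfied.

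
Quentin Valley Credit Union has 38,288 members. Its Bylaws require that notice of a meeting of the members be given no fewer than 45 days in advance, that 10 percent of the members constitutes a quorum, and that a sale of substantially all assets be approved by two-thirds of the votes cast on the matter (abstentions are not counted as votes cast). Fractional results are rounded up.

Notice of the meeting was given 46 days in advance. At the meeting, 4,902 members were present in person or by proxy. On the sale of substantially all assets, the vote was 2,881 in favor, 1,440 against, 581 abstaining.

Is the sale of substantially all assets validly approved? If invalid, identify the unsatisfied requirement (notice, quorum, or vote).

Valid — all requirements satisfied.

Notice: 46 days given; 45 required. Satisfied.
Quorum: 10% of 38,288 = 3,828.80, rounded up to 3,829; 4,902 present. Satisfied.
Vote: requires two-thirds of the votes cast (4,902 − 581 abstaining = 4,321); 2/3 of 4321 = 2880.67, rounded up to 2881, so 2,881 needed; 2,881 in favor. Satisfied.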